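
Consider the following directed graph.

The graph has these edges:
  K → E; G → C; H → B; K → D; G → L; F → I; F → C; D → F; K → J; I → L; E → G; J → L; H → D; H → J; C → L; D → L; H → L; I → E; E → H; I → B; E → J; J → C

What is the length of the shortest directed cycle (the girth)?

For each vertex v, BFS finds the shortest path from v back to v.
The shortest such closed walk is E → H → D → F → I → E, length 5.

5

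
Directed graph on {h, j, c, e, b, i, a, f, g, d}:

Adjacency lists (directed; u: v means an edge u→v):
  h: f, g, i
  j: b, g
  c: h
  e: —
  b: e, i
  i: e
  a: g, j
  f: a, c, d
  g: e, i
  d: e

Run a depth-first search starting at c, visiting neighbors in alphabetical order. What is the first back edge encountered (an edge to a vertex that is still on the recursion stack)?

f->c

DFS from c (visiting neighbors in alphabetical order); mark gray on enter, black on exit:
c gray
  h gray
    f gray
      a gray
        g gray
          e gray
          e black
          i gray
            i→e: e black — skip
          i black
        g black
        j gray
          b gray
            b→e: e black — skip
            b→i: i black — skip
          b black
          j→g: g black — skip
        j black
      a black
      f→c: c is gray → back edge
First back edge: f → c.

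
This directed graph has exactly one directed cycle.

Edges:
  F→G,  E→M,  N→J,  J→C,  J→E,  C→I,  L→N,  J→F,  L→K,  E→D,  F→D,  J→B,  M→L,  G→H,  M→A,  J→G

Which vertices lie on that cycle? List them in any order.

DFS with gray/black marking from J:
J gray
  E gray
    D gray
    D black
    M gray
      L gray
        N gray
          N→J: J is gray → back edge
Back edge closes the cycle J → E → M → L → N → J; its vertices are {E, J, L, M, N}.

E, J, L, M, N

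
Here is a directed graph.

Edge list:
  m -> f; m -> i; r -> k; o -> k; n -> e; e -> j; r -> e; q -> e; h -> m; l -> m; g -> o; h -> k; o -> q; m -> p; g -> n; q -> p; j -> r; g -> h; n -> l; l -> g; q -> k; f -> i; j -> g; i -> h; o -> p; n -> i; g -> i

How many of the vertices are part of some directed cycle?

12

A vertex is on a directed cycle iff it belongs to a strongly connected component of size ≥ 2 (or has a self-loop).
The vertices on cycles are {e, f, g, h, i, j, l, m, n, o, q, r} — 12 in total.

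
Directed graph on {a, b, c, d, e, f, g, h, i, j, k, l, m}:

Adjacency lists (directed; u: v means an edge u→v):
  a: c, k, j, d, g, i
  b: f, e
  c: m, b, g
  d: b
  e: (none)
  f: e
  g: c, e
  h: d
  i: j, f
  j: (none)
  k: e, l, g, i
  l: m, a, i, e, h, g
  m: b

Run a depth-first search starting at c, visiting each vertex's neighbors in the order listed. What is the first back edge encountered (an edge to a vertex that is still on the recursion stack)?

DFS from c (visiting each vertex's neighbors in the order listed); mark gray on enter, black on exit:
c gray
  m gray
    b gray
      f gray
        e gray
        e black
      f black
      b→e: e black — skip
    b black
  m black
  c→b: b black — skip
  g gray
    g→c: c is gray → back edge
First back edge: g → c.

g->c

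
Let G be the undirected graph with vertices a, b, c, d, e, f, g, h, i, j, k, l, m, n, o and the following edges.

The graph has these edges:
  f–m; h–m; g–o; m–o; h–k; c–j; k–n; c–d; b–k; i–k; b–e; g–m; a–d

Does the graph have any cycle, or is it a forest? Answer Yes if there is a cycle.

DFS, tracking each vertex's parent; an edge to a visited non-parent vertex closes a cycle.
Start from n:
visit n (parent –)
  visit k (parent n)
    k–n: parent, skip
    visit i (parent k)
      i–k: parent, skip
    visit h (parent k)
      h–k: parent, skip
      visit m (parent h)
        visit g (parent m)
          g–m: parent, skip
          visit o (parent g)
            o–g: parent, skip
            o–m: m visited and ≠ parent → cycle
Cycle: m – g – o – m.

Yes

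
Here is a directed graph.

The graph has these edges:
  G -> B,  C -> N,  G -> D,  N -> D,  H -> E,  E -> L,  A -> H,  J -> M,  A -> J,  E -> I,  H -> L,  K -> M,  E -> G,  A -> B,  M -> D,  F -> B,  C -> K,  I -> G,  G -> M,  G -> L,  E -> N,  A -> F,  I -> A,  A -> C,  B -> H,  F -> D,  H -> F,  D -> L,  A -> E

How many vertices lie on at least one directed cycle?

7

A vertex is on a directed cycle iff it belongs to a strongly connected component of size ≥ 2 (or has a self-loop).
The vertices on cycles are {A, B, E, F, G, H, I} — 7 in total.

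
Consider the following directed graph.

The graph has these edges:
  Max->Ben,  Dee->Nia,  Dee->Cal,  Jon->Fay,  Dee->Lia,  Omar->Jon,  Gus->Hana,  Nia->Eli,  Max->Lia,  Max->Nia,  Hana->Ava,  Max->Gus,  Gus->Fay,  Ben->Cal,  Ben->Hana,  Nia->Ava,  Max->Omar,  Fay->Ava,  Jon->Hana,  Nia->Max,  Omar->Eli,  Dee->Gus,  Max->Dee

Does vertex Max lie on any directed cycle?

Yes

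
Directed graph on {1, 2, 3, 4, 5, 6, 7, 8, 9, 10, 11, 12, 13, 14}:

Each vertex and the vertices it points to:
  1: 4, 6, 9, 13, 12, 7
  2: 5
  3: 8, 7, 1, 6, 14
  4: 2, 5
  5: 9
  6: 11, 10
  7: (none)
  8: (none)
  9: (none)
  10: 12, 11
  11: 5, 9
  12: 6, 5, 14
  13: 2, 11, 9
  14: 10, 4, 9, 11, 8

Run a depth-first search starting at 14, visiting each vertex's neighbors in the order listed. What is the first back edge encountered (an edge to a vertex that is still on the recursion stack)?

DFS from 14 (visiting each vertex's neighbors in the order listed); mark gray on enter, black on exit:
14 gray
  10 gray
    12 gray
      6 gray
        11 gray
          5 gray
            9 gray
            9 black
          5 black
          11→9: 9 black — skip
        11 black
        6→10: 10 is gray → back edge
First back edge: 6 → 10.

6->10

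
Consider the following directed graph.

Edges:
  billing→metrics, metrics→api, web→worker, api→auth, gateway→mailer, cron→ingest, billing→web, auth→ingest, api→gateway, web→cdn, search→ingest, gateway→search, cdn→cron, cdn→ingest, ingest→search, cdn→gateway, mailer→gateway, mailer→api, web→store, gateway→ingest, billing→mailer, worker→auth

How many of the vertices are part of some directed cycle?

5

A vertex is on a directed cycle iff it belongs to a strongly connected component of size ≥ 2 (or has a self-loop).
The vertices on cycles are {api, ingest, mailer, search, gateway} — 5 in total.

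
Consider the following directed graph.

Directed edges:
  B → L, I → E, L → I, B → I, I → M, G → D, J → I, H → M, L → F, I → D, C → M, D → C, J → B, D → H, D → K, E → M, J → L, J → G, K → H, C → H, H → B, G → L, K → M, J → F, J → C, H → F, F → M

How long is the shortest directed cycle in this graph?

For each vertex v, BFS finds the shortest path from v back to v.
The shortest such closed walk is B → I → D → H → B, length 4.

4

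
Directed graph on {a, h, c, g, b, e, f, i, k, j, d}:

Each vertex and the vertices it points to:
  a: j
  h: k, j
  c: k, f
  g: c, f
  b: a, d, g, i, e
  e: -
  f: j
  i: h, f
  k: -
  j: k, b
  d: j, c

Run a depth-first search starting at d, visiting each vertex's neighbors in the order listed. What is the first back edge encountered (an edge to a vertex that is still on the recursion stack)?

DFS from d (visiting each vertex's neighbors in the order listed); mark gray on enter, black on exit:
d gray
  j gray
    k gray
    k black
    b gray
      a gray
        a→j: j is gray → back edge
First back edge: a → j.

a->j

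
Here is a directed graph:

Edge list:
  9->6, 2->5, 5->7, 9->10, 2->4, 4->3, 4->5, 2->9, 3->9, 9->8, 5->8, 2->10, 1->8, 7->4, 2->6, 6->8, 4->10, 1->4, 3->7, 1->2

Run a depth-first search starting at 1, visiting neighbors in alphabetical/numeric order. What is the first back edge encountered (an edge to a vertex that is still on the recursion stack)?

DFS from 1 (visiting neighbors in alphabetical/numeric order); mark gray on enter, black on exit:
1 gray
  2 gray
    4 gray
      3 gray
        7 gray
          7→4: 4 is gray → back edge
First back edge: 7 → 4.

7->4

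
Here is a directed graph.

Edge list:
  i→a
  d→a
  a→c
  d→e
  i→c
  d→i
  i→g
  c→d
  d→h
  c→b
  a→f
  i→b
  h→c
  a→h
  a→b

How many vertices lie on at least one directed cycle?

A vertex is on a directed cycle iff it belongs to a strongly connected component of size ≥ 2 (or has a self-loop).
The vertices on cycles are {a, c, d, h, i} — 5 in total.

5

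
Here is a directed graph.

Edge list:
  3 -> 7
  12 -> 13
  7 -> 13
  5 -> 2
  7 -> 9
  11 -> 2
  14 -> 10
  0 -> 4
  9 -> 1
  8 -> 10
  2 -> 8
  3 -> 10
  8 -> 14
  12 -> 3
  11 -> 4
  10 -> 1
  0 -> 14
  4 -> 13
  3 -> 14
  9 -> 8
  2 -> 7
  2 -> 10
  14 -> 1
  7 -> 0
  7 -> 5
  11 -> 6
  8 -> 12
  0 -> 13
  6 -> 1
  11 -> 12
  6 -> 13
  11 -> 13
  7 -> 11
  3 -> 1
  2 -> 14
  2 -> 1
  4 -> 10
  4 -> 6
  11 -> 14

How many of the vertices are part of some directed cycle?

8

A vertex is on a directed cycle iff it belongs to a strongly connected component of size ≥ 2 (or has a self-loop).
The vertices on cycles are {2, 3, 5, 7, 8, 9, 11, 12} — 8 in total.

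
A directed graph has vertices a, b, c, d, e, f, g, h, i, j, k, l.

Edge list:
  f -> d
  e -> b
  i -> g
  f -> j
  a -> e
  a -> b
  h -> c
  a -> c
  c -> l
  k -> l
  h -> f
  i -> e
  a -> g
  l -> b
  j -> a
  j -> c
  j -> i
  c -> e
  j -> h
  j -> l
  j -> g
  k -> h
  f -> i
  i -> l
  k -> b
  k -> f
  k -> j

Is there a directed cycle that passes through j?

Yes

j is on a cycle iff j can reach itself via ≥1 edge.
j → h → f → j — yes.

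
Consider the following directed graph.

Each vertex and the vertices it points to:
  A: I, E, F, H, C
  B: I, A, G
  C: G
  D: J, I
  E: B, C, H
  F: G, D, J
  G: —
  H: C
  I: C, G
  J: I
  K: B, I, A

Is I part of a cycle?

No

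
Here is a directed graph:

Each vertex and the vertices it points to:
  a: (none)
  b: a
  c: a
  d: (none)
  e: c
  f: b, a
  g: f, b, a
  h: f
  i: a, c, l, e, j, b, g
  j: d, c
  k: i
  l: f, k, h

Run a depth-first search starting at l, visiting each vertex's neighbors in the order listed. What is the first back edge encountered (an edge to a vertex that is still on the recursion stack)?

i->l

DFS from l (visiting each vertex's neighbors in the order listed); mark gray on enter, black on exit:
l gray
  f gray
    b gray
      a gray
      a black
    b black
    f→a: a black — skip
  f black
  k gray
    i gray
      i→a: a black — skip
      c gray
        c→a: a black — skip
      c black
      i→l: l is gray → back edge
First back edge: i → l.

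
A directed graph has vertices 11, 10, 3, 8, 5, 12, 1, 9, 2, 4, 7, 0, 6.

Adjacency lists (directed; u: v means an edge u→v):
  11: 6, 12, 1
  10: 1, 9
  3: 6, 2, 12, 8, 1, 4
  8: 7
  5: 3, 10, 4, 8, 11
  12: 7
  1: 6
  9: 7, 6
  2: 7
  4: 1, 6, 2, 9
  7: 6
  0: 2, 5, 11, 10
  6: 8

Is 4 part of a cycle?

4 lies on a cycle iff there is a path from 4 back to itself.
Exploring from 4, it never reaches itself; equivalently, its strongly connected component is a singleton.

No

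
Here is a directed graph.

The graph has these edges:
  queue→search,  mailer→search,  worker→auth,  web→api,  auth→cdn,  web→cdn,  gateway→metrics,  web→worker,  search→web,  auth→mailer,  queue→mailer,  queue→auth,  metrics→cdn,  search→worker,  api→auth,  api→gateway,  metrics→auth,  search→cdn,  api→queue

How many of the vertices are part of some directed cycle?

9

A vertex is on a directed cycle iff it belongs to a strongly connected component of size ≥ 2 (or has a self-loop).
The vertices on cycles are {api, web, auth, queue, mailer, search, worker, gateway, metrics} — 9 in total.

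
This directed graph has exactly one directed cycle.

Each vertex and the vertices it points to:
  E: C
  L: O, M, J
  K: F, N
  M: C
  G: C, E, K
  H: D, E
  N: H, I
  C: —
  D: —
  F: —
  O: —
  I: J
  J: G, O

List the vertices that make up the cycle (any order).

DFS with gray/black marking from J:
J gray
  G gray
    C gray
    C black
    E gray
      E→C: C black — skip
    E black
    K gray
      F gray
      F black
      N gray
        H gray
          D gray
          D black
          H→E: E black — skip
        H black
        I gray
          I→J: J is gray → back edge
Back edge closes the cycle J → G → K → N → I → J; its vertices are {G, I, J, K, N}.

G, I, J, K, N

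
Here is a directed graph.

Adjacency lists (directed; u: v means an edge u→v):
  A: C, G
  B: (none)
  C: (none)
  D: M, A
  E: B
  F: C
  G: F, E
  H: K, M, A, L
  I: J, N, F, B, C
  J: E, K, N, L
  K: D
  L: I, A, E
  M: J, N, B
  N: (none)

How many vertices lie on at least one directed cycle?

6

A vertex is on a directed cycle iff it belongs to a strongly connected component of size ≥ 2 (or has a self-loop).
The vertices on cycles are {D, I, J, K, L, M} — 6 in total.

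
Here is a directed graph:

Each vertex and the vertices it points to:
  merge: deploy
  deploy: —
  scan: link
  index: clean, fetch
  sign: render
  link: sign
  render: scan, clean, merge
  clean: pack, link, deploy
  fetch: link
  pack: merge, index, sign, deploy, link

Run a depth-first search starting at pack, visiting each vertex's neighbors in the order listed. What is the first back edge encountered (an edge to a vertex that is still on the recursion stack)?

DFS from pack (visiting each vertex's neighbors in the order listed); mark gray on enter, black on exit:
pack gray
  merge gray
    deploy gray
    deploy black
  merge black
  index gray
    clean gray
      clean→pack: pack is gray → back edge
First back edge: clean → pack.

clean->pack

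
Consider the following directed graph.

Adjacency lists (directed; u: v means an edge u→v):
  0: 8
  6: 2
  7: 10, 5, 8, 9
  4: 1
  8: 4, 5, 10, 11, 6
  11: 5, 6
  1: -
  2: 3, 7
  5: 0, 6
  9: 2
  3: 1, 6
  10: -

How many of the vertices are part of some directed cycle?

9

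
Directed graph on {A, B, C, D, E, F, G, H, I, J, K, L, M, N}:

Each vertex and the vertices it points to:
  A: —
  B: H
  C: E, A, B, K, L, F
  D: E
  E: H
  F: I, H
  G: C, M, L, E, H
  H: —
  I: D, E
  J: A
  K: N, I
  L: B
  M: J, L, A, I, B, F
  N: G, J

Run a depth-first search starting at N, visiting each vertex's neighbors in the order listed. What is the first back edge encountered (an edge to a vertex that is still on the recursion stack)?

K->N

DFS from N (visiting each vertex's neighbors in the order listed); mark gray on enter, black on exit:
N gray
  G gray
    C gray
      E gray
        H gray
        H black
      E black
      A gray
      A black
      B gray
        B→H: H black — skip
      B black
      K gray
        K→N: N is gray → back edge
First back edge: K → N.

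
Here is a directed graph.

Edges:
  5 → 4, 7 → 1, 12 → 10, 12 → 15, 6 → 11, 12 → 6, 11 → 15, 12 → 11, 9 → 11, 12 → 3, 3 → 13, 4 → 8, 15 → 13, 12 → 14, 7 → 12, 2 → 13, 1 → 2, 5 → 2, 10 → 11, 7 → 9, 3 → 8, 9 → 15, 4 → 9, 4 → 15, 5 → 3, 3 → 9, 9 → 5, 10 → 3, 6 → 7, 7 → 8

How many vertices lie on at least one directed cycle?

7

A vertex is on a directed cycle iff it belongs to a strongly connected component of size ≥ 2 (or has a self-loop).
The vertices on cycles are {3, 4, 5, 6, 7, 9, 12} — 7 in total.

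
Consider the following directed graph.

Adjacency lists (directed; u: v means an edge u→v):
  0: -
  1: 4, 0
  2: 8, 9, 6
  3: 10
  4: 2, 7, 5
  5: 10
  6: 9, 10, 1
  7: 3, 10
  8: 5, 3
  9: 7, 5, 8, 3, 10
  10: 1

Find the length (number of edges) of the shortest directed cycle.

4

For each vertex v, BFS finds the shortest path from v back to v.
The shortest such closed walk is 4 → 2 → 6 → 1 → 4, length 4.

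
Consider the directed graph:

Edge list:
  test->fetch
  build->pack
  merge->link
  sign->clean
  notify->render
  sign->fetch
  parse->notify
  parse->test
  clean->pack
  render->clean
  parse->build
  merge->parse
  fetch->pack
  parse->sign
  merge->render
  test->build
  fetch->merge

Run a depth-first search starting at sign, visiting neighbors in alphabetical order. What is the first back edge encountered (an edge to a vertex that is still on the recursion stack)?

parse→sign

DFS from sign (visiting neighbors in alphabetical order); mark gray on enter, black on exit:
sign gray
  clean gray
    pack gray
    pack black
  clean black
  fetch gray
    merge gray
      link gray
      link black
      parse gray
        build gray
          build→pack: pack black — skip
        build black
        notify gray
          render gray
            render→clean: clean black — skip
          render black
        notify black
        parse→sign: sign is gray → back edge
First back edge: parse → sign.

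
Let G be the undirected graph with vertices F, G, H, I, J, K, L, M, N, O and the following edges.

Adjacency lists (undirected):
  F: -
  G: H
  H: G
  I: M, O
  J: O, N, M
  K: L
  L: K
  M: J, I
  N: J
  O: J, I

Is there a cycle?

Yes

DFS, tracking each vertex's parent; an edge to a visited non-parent vertex closes a cycle.
Start from I:
visit I (parent –)
  visit M (parent I)
    visit J (parent M)
      visit O (parent J)
        O–J: parent, skip
        O–I: I visited and ≠ parent → cycle
Cycle: I – M – J – O – I.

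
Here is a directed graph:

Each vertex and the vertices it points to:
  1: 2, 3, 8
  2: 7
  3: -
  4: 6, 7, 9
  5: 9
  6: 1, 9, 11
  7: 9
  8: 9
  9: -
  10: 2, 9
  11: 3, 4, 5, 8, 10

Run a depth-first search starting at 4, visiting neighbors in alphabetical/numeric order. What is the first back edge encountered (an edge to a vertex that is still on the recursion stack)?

11->4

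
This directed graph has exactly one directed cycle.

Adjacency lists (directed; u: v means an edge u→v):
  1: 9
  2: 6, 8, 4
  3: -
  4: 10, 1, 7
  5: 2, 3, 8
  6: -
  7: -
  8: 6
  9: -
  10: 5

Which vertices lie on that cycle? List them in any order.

2, 4, 5, 10

DFS with gray/black marking from 4:
4 gray
  10 gray
    5 gray
      2 gray
        6 gray
        6 black
        8 gray
          8→6: 6 black — skip
        8 black
        2→4: 4 is gray → back edge
Back edge closes the cycle 4 → 10 → 5 → 2 → 4; its vertices are {2, 4, 5, 10}.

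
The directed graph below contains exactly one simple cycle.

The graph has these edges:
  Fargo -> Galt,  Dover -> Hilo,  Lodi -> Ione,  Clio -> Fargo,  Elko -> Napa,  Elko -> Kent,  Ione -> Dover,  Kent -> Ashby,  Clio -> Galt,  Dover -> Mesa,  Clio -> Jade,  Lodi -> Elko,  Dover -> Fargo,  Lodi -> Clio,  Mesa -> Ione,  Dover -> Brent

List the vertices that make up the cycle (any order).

DFS with gray/black marking from Ione:
Ione gray
  Dover gray
    Mesa gray
      Mesa→Ione: Ione is gray → back edge
Back edge closes the cycle Ione → Dover → Mesa → Ione; its vertices are {Ione, Mesa, Dover}.

Ione, Mesa, Dover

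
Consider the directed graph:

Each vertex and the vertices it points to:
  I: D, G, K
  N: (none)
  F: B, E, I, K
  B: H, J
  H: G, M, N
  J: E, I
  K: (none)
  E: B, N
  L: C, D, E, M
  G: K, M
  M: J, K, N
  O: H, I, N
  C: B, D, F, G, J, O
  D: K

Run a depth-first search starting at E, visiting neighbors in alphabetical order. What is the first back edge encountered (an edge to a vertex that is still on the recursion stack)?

J->E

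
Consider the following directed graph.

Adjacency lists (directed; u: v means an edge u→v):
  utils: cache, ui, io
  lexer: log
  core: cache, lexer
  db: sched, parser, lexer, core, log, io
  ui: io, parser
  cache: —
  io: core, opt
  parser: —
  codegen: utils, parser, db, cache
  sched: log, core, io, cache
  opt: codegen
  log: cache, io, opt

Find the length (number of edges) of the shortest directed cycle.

For each vertex v, BFS finds the shortest path from v back to v.
The shortest such closed walk is codegen → db → io → opt → codegen, length 4.

4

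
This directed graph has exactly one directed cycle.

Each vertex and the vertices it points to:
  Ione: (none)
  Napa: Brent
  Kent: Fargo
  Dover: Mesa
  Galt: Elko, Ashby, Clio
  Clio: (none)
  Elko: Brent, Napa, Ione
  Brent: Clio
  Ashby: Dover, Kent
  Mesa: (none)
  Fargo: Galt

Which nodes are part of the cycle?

DFS with gray/black marking from Galt:
Galt gray
  Elko gray
    Brent gray
      Clio gray
      Clio black
    Brent black
    Napa gray
      Napa→Brent: Brent black — skip
    Napa black
    Ione gray
    Ione black
  Elko black
  Ashby gray
    Dover gray
      Mesa gray
      Mesa black
    Dover black
    Kent gray
      Fargo gray
        Fargo→Galt: Galt is gray → back edge
Back edge closes the cycle Galt → Ashby → Kent → Fargo → Galt; its vertices are {Galt, Kent, Ashby, Fargo}.

Galt, Kent, Ashby, Fargo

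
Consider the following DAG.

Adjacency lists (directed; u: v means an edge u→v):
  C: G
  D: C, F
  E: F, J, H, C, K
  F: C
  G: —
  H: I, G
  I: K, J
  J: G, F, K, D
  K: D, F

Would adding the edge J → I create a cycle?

Yes

Adding J→I creates a cycle iff I can already reach J.
Path from I: I → J.
So I → … → J → I is a cycle.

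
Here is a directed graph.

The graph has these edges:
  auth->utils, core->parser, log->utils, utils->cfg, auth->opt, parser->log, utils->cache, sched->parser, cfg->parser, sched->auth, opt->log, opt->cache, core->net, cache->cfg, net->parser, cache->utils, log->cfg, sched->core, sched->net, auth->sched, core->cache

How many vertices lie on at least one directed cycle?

7

A vertex is on a directed cycle iff it belongs to a strongly connected component of size ≥ 2 (or has a self-loop).
The vertices on cycles are {cfg, log, auth, cache, sched, utils, parser} — 7 in total.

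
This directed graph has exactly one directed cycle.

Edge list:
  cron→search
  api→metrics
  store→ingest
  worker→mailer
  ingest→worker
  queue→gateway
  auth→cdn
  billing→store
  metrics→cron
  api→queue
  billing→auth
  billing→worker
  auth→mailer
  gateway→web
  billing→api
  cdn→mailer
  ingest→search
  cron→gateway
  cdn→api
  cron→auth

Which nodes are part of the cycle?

api, cdn, auth, cron, metrics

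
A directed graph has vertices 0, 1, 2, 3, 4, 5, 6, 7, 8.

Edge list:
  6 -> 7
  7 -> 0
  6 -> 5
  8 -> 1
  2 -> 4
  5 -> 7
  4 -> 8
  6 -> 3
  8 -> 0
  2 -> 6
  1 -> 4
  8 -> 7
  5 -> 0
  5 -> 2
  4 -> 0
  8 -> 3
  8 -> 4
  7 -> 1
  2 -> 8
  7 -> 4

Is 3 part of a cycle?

No

3 lies on a cycle iff there is a path from 3 back to itself.
Exploring from 3, it never reaches itself; equivalently, its strongly connected component is a singleton.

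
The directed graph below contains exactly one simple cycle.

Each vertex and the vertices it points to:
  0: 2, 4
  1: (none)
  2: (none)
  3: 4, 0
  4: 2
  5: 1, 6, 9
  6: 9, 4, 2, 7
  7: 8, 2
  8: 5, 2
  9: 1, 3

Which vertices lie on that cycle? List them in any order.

5, 6, 7, 8

DFS with gray/black marking from 5:
5 gray
  1 gray
  1 black
  6 gray
    9 gray
      9→1: 1 black — skip
      3 gray
        4 gray
          2 gray
          2 black
        4 black
        0 gray
          0→2: 2 black — skip
          0→4: 4 black — skip
        0 black
      3 black
    9 black
    6→4: 4 black — skip
    6→2: 2 black — skip
    7 gray
      8 gray
        8→5: 5 is gray → back edge
Back edge closes the cycle 5 → 6 → 7 → 8 → 5; its vertices are {5, 6, 7, 8}.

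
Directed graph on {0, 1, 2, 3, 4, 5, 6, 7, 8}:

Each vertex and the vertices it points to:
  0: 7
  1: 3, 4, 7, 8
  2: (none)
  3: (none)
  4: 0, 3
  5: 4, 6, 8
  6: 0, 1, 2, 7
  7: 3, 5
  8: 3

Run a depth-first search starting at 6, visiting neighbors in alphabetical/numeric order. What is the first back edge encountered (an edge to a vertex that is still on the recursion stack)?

4->0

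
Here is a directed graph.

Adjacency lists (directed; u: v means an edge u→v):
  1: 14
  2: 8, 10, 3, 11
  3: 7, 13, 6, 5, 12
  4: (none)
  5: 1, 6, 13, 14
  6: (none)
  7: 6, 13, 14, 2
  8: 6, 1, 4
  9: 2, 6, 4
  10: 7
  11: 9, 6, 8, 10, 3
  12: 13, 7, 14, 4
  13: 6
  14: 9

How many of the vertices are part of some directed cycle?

A vertex is on a directed cycle iff it belongs to a strongly connected component of size ≥ 2 (or has a self-loop).
The vertices on cycles are {1, 2, 3, 5, 7, 8, 9, 10, 11, 12, 14} — 11 in total.

11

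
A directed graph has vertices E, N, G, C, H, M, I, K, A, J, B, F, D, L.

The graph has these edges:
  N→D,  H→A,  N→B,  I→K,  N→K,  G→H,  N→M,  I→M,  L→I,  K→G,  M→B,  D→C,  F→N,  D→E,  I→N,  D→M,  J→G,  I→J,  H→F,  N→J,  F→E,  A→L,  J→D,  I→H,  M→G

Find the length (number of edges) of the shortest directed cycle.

For each vertex v, BFS finds the shortest path from v back to v.
The shortest such closed walk is L → I → H → A → L, length 4.

4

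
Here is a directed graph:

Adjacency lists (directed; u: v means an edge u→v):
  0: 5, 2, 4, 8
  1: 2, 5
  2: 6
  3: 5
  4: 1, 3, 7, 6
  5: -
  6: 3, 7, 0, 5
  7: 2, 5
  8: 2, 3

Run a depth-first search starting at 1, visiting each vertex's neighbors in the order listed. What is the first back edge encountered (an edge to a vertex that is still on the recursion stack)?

7->2

DFS from 1 (visiting each vertex's neighbors in the order listed); mark gray on enter, black on exit:
1 gray
  2 gray
    6 gray
      3 gray
        5 gray
        5 black
      3 black
      7 gray
        7→2: 2 is gray → back edge
First back edge: 7 → 2.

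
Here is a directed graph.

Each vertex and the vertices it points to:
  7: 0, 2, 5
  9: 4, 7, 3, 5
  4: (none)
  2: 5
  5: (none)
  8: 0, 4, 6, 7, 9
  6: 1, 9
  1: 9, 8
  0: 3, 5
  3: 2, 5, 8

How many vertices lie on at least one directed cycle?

7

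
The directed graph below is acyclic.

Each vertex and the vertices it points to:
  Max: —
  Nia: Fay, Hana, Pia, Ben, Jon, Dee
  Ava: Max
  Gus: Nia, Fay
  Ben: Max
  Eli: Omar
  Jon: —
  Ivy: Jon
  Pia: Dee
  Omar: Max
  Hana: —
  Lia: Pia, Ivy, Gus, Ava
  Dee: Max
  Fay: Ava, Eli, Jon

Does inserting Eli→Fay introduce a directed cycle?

Yes

Adding Eli→Fay creates a cycle iff Fay can already reach Eli.
Path from Fay: Fay → Eli.
So Fay → … → Eli → Fay is a cycle.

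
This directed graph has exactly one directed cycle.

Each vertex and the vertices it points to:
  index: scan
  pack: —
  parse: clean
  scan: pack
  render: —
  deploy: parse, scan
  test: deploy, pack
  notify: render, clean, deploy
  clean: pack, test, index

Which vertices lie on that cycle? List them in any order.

test, clean, parse, deploy

DFS with gray/black marking from clean:
clean gray
  pack gray
  pack black
  test gray
    deploy gray
      parse gray
        parse→clean: clean is gray → back edge
Back edge closes the cycle clean → test → deploy → parse → clean; its vertices are {test, clean, parse, deploy}.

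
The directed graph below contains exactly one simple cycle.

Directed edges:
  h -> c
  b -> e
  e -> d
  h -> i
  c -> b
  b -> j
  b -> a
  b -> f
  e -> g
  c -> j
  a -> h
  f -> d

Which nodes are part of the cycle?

DFS with gray/black marking from b:
b gray
  e gray
    d gray
    d black
    g gray
    g black
  e black
  j gray
  j black
  f gray
    f→d: d black — skip
  f black
  a gray
    h gray
      c gray
        c→j: j black — skip
        c→b: b is gray → back edge
Back edge closes the cycle b → a → h → c → b; its vertices are {a, b, c, h}.

a, b, c, h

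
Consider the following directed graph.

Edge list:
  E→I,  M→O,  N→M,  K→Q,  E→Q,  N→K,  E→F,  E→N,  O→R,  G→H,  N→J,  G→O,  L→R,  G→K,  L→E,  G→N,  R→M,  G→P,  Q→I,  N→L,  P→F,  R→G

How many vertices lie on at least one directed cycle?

7

A vertex is on a directed cycle iff it belongs to a strongly connected component of size ≥ 2 (or has a self-loop).
The vertices on cycles are {E, G, L, M, N, O, R} — 7 in total.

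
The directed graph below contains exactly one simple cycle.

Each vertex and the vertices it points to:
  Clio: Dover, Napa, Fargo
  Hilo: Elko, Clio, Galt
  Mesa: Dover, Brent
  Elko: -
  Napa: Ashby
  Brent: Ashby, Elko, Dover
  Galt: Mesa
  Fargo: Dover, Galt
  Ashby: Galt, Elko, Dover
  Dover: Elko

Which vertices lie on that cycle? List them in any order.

Galt, Mesa, Ashby, Brent

DFS with gray/black marking from Galt:
Galt gray
  Mesa gray
    Dover gray
      Elko gray
      Elko black
    Dover black
    Brent gray
      Ashby gray
        Ashby→Galt: Galt is gray → back edge
Back edge closes the cycle Galt → Mesa → Brent → Ashby → Galt; its vertices are {Galt, Mesa, Ashby, Brent}.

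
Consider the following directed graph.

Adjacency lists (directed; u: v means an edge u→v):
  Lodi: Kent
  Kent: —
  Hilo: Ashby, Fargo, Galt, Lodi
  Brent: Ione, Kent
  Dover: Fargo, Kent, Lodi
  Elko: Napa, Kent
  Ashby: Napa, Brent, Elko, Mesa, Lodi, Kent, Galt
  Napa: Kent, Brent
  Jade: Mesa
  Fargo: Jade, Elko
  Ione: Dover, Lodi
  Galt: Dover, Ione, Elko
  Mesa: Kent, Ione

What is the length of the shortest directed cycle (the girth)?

5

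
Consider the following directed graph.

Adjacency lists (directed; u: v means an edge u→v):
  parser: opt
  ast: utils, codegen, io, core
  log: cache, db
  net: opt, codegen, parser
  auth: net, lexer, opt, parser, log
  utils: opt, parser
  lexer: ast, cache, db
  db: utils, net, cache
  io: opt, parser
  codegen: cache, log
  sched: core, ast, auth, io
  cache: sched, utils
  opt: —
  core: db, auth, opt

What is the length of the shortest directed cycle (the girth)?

4

For each vertex v, BFS finds the shortest path from v back to v.
The shortest such closed walk is sched → auth → log → cache → sched, length 4.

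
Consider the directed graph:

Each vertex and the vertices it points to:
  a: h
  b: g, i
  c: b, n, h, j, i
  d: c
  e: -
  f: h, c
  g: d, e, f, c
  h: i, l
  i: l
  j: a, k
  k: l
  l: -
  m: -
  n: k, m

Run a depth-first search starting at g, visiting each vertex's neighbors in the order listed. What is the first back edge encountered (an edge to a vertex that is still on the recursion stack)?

b→g

DFS from g (visiting each vertex's neighbors in the order listed); mark gray on enter, black on exit:
g gray
  d gray
    c gray
      b gray
        b→g: g is gray → back edge
First back edge: b → g.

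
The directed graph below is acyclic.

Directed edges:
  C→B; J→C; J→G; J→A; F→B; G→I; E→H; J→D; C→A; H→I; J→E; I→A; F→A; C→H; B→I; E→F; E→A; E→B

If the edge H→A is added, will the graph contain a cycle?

No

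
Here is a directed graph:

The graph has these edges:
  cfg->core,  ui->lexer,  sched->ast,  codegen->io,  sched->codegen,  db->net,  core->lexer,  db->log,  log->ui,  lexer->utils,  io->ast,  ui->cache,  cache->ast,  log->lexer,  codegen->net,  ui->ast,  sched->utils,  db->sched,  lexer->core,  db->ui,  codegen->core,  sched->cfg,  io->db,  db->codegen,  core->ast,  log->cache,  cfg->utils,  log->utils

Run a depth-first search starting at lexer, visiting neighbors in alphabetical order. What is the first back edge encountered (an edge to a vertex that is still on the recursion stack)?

DFS from lexer (visiting neighbors in alphabetical order); mark gray on enter, black on exit:
lexer gray
  core gray
    ast gray
    ast black
    core→lexer: lexer is gray → back edge
First back edge: core → lexer.

core->lexer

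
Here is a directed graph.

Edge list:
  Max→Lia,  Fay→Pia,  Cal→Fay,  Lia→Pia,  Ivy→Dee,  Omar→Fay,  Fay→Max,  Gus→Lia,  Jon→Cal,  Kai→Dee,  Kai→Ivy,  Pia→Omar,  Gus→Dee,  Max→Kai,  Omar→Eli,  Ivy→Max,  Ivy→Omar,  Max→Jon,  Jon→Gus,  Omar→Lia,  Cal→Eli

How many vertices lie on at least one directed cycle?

10

A vertex is on a directed cycle iff it belongs to a strongly connected component of size ≥ 2 (or has a self-loop).
The vertices on cycles are {Cal, Fay, Gus, Ivy, Jon, Kai, Lia, Max, Pia, Omar} — 10 in total.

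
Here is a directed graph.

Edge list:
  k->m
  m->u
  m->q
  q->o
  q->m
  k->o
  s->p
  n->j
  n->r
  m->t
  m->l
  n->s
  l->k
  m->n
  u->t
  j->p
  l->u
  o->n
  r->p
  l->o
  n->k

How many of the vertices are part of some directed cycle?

6

A vertex is on a directed cycle iff it belongs to a strongly connected component of size ≥ 2 (or has a self-loop).
The vertices on cycles are {k, l, m, n, o, q} — 6 in total.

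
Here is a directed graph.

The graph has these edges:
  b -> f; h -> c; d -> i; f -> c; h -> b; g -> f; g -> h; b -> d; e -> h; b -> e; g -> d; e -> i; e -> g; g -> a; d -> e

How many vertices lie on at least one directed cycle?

A vertex is on a directed cycle iff it belongs to a strongly connected component of size ≥ 2 (or has a self-loop).
The vertices on cycles are {b, d, e, g, h} — 5 in total.

5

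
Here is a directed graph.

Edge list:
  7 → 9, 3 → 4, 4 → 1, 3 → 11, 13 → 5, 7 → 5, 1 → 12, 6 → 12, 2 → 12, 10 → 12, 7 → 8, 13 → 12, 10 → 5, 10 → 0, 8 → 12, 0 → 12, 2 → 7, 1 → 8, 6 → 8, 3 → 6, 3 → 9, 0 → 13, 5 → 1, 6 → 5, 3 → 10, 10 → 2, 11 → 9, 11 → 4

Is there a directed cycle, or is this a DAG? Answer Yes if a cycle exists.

DFS with white/gray/black marking, starting from 10:
10 gray
  2 gray
    12 gray
    12 black
    7 gray
      9 gray
      9 black
      8 gray
        8→12: 12 black — skip
      8 black
      5 gray
        1 gray
          1→8: 8 black — skip
          1→12: 12 black — skip
        1 black
      5 black
    7 black
  2 black
  10→12: 12 black — skip
  0 gray
    13 gray
      13→5: 5 black — skip
      13→12: 12 black — skip
    13 black
    0→12: 12 black — skip
  0 black
  10→5: 5 black — skip
10 black
6 gray
  6→5: 5 black — skip
  6→8: 8 black — skip
  6→12: 12 black — skip
6 black
3 gray
  3→10: 10 black — skip
  4 gray
    4→1: 1 black — skip
  4 black
  3→6: 6 black — skip
  3→9: 9 black — skip
  11 gray
    11→4: 4 black — skip
    11→9: 9 black — skip
  11 black
3 black
Every edge goes to a white or black vertex — no back edge, so the graph is acyclic.

No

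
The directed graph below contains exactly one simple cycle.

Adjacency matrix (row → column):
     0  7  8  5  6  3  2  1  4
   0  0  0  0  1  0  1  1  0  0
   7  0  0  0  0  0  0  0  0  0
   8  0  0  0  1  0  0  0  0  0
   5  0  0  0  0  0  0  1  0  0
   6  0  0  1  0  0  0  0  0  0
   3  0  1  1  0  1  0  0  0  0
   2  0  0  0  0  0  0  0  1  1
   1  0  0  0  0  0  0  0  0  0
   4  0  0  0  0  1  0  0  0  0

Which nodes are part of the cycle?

DFS with gray/black marking from 5:
5 gray
  2 gray
    4 gray
      6 gray
        8 gray
          8→5: 5 is gray → back edge
Back edge closes the cycle 5 → 2 → 4 → 6 → 8 → 5; its vertices are {2, 4, 5, 6, 8}.

2, 4, 5, 6, 8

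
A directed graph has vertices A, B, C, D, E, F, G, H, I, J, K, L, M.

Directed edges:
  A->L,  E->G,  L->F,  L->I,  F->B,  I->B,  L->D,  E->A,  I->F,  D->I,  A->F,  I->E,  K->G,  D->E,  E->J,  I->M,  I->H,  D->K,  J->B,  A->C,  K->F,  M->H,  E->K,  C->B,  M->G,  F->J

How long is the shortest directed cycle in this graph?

4

For each vertex v, BFS finds the shortest path from v back to v.
The shortest such closed walk is E → A → L → D → E, length 4.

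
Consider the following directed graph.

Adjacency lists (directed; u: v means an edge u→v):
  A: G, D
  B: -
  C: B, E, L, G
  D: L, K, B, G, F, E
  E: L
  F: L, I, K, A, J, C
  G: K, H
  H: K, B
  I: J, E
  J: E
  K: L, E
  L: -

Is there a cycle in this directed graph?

DFS with white/gray/black marking, starting from E:
E gray
  L gray
  L black
E black
A gray
  G gray
    K gray
      K→L: L black — skip
      K→E: E black — skip
    K black
    H gray
      H→K: K black — skip
      B gray
      B black
    H black
  G black
  D gray
    D→L: L black — skip
    D→K: K black — skip
    D→B: B black — skip
    D→G: G black — skip
    F gray
      F→L: L black — skip
      I gray
        J gray
          J→E: E black — skip
        J black
        I→E: E black — skip
      I black
      F→K: K black — skip
      F→A: A is gray → back edge
Back edge found, so a cycle exists: A → D → F → A.

Yes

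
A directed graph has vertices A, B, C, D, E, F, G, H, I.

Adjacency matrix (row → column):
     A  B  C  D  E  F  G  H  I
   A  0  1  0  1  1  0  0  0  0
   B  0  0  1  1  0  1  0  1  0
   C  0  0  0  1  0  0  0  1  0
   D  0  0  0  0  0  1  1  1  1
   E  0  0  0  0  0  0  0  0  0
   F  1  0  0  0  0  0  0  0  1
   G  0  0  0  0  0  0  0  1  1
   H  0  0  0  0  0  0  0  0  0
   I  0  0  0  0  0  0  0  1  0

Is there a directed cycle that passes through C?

Yes

C is on a cycle iff C can reach itself via ≥1 edge.
C → D → F → A → B → C — yes.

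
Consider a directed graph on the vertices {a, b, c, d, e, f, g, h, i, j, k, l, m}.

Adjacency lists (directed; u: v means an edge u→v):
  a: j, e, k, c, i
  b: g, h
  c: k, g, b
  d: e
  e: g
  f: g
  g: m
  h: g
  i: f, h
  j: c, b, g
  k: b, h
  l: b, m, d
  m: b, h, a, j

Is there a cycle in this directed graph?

Yes

DFS with white/gray/black marking, starting from l:
l gray
  b gray
    g gray
      m gray
        m→b: b is gray → back edge
Back edge found, so a cycle exists: b → g → m → b.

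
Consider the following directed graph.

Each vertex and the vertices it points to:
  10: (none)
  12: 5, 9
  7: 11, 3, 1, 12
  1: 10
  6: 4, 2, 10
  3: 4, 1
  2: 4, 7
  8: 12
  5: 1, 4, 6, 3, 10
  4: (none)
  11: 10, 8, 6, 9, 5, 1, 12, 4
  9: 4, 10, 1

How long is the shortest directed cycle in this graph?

4

For each vertex v, BFS finds the shortest path from v back to v.
The shortest such closed walk is 7 → 11 → 6 → 2 → 7, length 4.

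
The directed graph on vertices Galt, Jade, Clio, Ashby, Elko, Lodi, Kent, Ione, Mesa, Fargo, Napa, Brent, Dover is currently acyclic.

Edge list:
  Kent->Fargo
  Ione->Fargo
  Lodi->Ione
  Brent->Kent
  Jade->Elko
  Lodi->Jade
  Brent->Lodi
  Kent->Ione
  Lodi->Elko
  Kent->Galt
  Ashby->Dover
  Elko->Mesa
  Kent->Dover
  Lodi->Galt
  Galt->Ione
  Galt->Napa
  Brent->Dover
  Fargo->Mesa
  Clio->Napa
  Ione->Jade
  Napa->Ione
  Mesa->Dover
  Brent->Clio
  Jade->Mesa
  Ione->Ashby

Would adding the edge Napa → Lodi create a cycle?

Yes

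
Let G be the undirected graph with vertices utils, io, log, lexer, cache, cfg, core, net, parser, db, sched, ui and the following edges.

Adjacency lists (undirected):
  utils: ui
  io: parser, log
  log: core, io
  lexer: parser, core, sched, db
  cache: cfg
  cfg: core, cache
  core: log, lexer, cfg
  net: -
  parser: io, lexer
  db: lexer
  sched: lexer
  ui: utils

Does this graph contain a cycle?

DFS, tracking each vertex's parent; an edge to a visited non-parent vertex closes a cycle.
Start from sched:
visit sched (parent –)
  visit lexer (parent sched)
    visit parser (parent lexer)
      visit io (parent parser)
        io–parser: parent, skip
        visit log (parent io)
          visit core (parent log)
            core–log: parent, skip
            core–lexer: lexer visited and ≠ parent → cycle
Cycle: lexer – parser – io – log – core – lexer.

Yes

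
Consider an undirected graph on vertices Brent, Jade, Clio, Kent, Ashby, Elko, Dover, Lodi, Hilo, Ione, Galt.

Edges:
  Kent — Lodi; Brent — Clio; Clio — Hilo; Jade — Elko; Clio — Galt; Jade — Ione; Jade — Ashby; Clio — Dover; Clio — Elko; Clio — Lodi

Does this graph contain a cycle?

No

DFS, tracking each vertex's parent; an edge to a visited non-parent vertex closes a cycle.
Start from Hilo:
visit Hilo (parent –)
  visit Clio (parent Hilo)
    Clio–Hilo: parent, skip
    visit Lodi (parent Clio)
      Lodi–Clio: parent, skip
      visit Kent (parent Lodi)
        Kent–Lodi: parent, skip
    visit Galt (parent Clio)
      Galt–Clio: parent, skip
    visit Dover (parent Clio)
      Dover–Clio: parent, skip
    visit Elko (parent Clio)
      visit Jade (parent Elko)
        visit Ione (parent Jade)
          Ione–Jade: parent, skip
        Jade–Elko: parent, skip
        visit Ashby (parent Jade)
          Ashby–Jade: parent, skip
      Elko–Clio: parent, skip
    visit Brent (parent Clio)
      Brent–Clio: parent, skip
No non-parent visited neighbor found — the graph is a forest.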